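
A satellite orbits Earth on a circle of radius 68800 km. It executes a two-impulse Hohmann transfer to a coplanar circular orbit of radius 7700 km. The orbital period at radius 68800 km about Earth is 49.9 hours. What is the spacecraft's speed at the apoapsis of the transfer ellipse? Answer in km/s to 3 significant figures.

v = 1.08 km/s

From Kepler's third law T² = 4π²r³/μ at r = 68800 km, T = 49.9 hours = 49.9 × 3600 s = 1.7964×10^5 s: μ = 4π²r³/T² = 3.98400×10^5 km³/s².
Transfer-ellipse semi-major axis a_t = (r₁ + r₂)/2 = (68800 + 7700)/2 = 38250 km.
The apoapsis of the transfer ellipse is at r = 68800 km.
From the vis-viva equation, v = √[μ(2/r − 1/a_t)] = 1.080 km/s.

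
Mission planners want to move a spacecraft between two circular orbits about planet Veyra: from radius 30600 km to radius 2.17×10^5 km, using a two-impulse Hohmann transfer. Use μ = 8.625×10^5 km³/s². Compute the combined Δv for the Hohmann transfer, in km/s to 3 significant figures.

The Hohmann ellipse has a_t = (r₁ + r₂)/2 = 1.238×10^5 km.
At r₁ the circular-orbit speed is v₁ = √(μ/r₁) = 5.309 km/s.
On the transfer ellipse at r₁, v² = μ(2/r − 1/a) gives v_p = √[μ(2/r₁ − 1/a_t)] = 7.029 km/s.
First burn Δv₁ = |v_p − v₁| = 1.720 km/s.
Circular speed at r₂: v₂ = √(μ/r₂) = 1.99365 km/s.
Transfer-orbit speed at r₂: v_a = √[μ(2/r₂ − 1/a_t)] = 0.991174 km/s.
Second burn Δv₂ = |v₂ − v_a| = 1.002 km/s.
Δv = Δv₁ + Δv₂ = 1.720 + 1.002 = 2.722 km/s.

Δv = 2.72 km/s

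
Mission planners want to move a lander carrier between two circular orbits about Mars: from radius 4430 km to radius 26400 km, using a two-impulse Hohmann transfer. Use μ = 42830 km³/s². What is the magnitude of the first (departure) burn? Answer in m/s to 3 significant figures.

Semi-major axis of the transfer orbit: a_t = (4430 + 26400)/2 = 15415 km.
Circular speed at r = 4430 km: v_c = √(μ/r) = 3.10937 km/s.
Vis-viva on the transfer ellipse at r = 4430 km gives v_t = √[μ(2/r − 1/a_t)] = 4.06914 km/s.
Δv₁ = |v_t − v_c| = |4.06914 − 3.10937| = 0.9598 km/s.

Δv₁ = 960 m/s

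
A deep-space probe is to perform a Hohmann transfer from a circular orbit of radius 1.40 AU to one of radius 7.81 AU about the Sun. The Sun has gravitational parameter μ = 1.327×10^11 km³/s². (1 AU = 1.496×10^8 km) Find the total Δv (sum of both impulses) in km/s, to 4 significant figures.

Δv = 12.39 km/s

In km: r₁ = 1.40 × 1.496×10^8 = 2.0944×10^8 km; r₂ = 7.81 × 1.496×10^8 = 1.168376×10^9 km.
Transfer-ellipse semi-major axis a_t = (r₁ + r₂)/2 = (2.0944×10^8 + 1.168376×10^9)/2 = 6.88908×10^8 km.
At r₁ the circular-orbit speed is v₁ = √(μ/r₁) = 25.1713 km/s.
Transfer-orbit speed at r₁ (vis-viva): v_p = √[μ(2/r₁ − 1/a_t)] = 32.7806 km/s.
First burn Δv₁ = |v_p − v₁| = 7.609 km/s.
Circular speed at r₂: v₂ = √(μ/r₂) = 10.657 km/s.
Transfer-orbit speed at r₂: v_a = √[μ(2/r₂ − 1/a_t)] = 5.8762 km/s.
Second burn Δv₂ = |v₂ − v_a| = 4.781 km/s.
Δv = Δv₁ + Δv₂ = 7.609 + 4.781 = 12.39 km/s.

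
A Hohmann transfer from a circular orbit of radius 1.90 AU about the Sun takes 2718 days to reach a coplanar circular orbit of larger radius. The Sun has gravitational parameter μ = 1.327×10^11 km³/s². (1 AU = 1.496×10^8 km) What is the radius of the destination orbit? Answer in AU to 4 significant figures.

In km: r₁ = 1.90 × 1.496×10^8 = 2.8424×10^8 km.
Transfer time t = 2718 days = 2.348352×10^8 s, and t = π√(a_t³/μ).
So a_t = (μ t²/π²)^(1/3) = (1.327×10^11 × (2.348352×10^8)² / π²)^(1/3) = 9.0511×10^8 km.
Since a_t = (r₁ + r₂)/2, r₂ = 2a_t − r₁ = 2×9.0511×10^8 − 2.8424×10^8 = 1.52598×10^9 km.
In AU: r₂ = 1.52598×10^9 / 1.496×10^8 = 10.20 AU.

r₂ = 10.20 AU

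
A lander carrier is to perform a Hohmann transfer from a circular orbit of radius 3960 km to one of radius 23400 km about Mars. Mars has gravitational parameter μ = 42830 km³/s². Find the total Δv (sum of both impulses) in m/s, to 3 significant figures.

The Hohmann ellipse has a_t = (r₁ + r₂)/2 = 13680 km.
At r₁ the circular-orbit speed is v₁ = √(μ/r₁) = 3.2887166 km/s.
Transfer-orbit speed at r₁ (vis-viva): v_p = √[μ(2/r₁ − 1/a_t)] = 4.3012167 km/s.
First burn Δv₁ = |v_p − v₁| = 1.013 km/s.
At r₂, v₂ = √(μ/r₂) = 1.3529 km/s.
Transfer-orbit speed at r₂: v_a = √[μ(2/r₂ − 1/a_t)] = 0.72790 km/s.
Second burn Δv₂ = |v₂ − v_a| = 0.6250 km/s.
Δv = Δv₁ + Δv₂ = 1.013 + 0.6250 = 1.638 km/s.

Δv = 1640 m/s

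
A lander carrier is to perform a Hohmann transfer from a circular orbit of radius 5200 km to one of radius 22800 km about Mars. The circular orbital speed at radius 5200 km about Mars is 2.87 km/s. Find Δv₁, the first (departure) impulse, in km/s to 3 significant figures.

Δv₁ = 0.793 km/s

From the circular-orbit relation v² = μ/r at r = 5200 km: μ = v²r = (2.87)² × 5200 = 42831.9 km³/s².
The Hohmann ellipse has a_t = (r₁ + r₂)/2 = 14000 km.
On the circular orbit at r = 5200 km, v_c = √(μ/r) = 2.8700 km/s.
Transfer-orbit speed at the same r (vis-viva, a = a_t): v_t = √[μ(2/r − 1/a_t)] = 3.6626 km/s.
Δv₁ = |v_t − v_c| = |3.6626 − 2.8700| = 0.7926 km/s.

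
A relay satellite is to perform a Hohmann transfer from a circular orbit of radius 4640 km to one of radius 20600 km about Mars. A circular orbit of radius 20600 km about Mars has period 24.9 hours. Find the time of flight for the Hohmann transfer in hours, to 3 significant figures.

From Kepler's third law T² = 4π²r³/μ at r = 20600 km, T = 24.9 hours = 24.9 × 3600 s = 89640 s: μ = 4π²r³/T² = 42949.5 km³/s².
The Hohmann ellipse has a_t = (r₁ + r₂)/2 = 12620 km.
By Kepler's third law the transfer-orbit period is T = 2π√(a_t³/μ), so t = T/2 = 21490 s.
Converting: 21490 s ÷ 3600 s/hour = 5.97 hours.

t = 5.97 hours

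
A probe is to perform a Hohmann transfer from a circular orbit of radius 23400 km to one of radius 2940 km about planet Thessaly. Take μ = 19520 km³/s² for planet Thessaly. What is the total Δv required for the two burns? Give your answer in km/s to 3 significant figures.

Δv = 1.34 km/s

Transfer-ellipse semi-major axis a_t = (r₁ + r₂)/2 = (23400 + 2940)/2 = 13170 km.
Circular speed at r₁: v₁ = √(μ/r₁) = √(19520/23400) = 0.9133 km/s.
On the transfer ellipse at r₁, vis-viva equation gives v_a = √[μ(2/r₁ − 1/a_t)] = 0.4315 km/s.
First burn Δv₁ = |v_a − v₁| = 0.4818 km/s.
At r₂, v₂ = √(μ/r₂) = 2.5767 km/s.
Transfer-orbit speed at r₂: v_p = √[μ(2/r₂ − 1/a_t)] = 3.4346 km/s.
Second burn Δv₂ = |v₂ − v_p| = 0.8579 km/s.
Δv = Δv₁ + Δv₂ = 0.4818 + 0.8579 = 1.340 km/s.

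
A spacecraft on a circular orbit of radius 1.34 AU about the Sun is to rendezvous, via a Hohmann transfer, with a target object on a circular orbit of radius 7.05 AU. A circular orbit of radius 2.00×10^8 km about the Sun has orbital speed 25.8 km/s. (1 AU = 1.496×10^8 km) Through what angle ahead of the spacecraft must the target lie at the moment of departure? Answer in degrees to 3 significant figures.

φ = 97.4°

From the circular-orbit relation v² = μ/r at r = 2.00×10^8 km: μ = v²r = (25.8)² × 2.00×10^8 = 1.33128×10^11 km³/s².
In km: r₁ = 1.34 × 1.496×10^8 = 2.00464×10^8 km; r₂ = 7.05 × 1.496×10^8 = 1.05468×10^9 km.
The Hohmann ellipse has a_t = (r₁ + r₂)/2 = 6.27572×10^8 km.
The half-period of the transfer ellipse is t = π√(a_t³/μ) = 1.354×10^8 s.
Target angular speed ω₂ = √(μ/r₂³) = 1.065×10^-8 rad/s.
Angle swept by the target during transfer: ω₂·t = 1.442 rad = 82.62°.
The spacecraft traverses 180° on the transfer ellipse, so the target must lead by 180° − 82.62° = 97.4°.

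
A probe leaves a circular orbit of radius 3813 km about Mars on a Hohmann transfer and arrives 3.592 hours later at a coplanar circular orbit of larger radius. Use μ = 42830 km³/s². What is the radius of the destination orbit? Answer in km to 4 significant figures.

Transfer time t = 3.592 hours = 12931.2 s, and t = π√(a_t³/μ).
So a_t = (μ t²/π²)^(1/3) = (42830 × (12931.2)² / π²)^(1/3) = 8986.2 km.
Since a_t = (r₁ + r₂)/2, r₂ = 2a_t − r₁ = 2×8986.2 − 3813 = 14159.4 km.

r₂ = 14160 km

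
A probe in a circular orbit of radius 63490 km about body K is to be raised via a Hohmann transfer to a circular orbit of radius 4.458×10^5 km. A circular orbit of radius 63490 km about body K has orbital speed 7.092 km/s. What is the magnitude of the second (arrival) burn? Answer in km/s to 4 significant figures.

Δv₂ = 1.340 km/s

From the circular-orbit relation v² = μ/r at r = 63490 km: μ = v²r = (7.092)² × 63490 = 3.19332×10^6 km³/s².
The Hohmann ellipse has a_t = (r₁ + r₂)/2 = 2.54645×10^5 km.
Circular speed at r = 4.458×10^5 km: v_c = √(μ/r) = 2.676 km/s.
Vis-viva on the transfer ellipse at r = 4.458×10^5 km gives v_t = √[μ(2/r − 1/a_t)] = 1.336 km/s.
Δv₂ = |v_t − v_c| = |1.336 − 2.676| = 1.340 km/s.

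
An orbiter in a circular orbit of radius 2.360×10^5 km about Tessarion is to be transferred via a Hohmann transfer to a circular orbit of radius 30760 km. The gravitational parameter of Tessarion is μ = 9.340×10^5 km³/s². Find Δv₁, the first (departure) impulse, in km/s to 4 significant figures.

The Hohmann ellipse has a_t = (r₁ + r₂)/2 = 1.3338×10^5 km.
On the circular orbit at r = 2.360×10^5 km, v_c = √(μ/r) = 1.989 km/s.
Transfer-orbit speed at the same r (vis-viva, a = a_t): v_t = √[μ(2/r − 1/a_t)] = 0.9554 km/s.
Δv₁ = |v_t − v_c| = |0.9554 − 1.989| = 1.034 km/s.

Δv₁ = 1.034 km/s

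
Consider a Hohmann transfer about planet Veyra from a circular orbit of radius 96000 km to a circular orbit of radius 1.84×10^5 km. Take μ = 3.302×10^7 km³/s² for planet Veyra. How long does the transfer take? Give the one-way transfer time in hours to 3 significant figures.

t = 7.96 hours

The Hohmann ellipse has a_t = (r₁ + r₂)/2 = 1.400×10^5 km.
By Kepler's third law the transfer-orbit period is T = 2π√(a_t³/μ), so t = T/2 = 28640 s.
Converting: 28640 s ÷ 3600 s/hour = 7.96 hours.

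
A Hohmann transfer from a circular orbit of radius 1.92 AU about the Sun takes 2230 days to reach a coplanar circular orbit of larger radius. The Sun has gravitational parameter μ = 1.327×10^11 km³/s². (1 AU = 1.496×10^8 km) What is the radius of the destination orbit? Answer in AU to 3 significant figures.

r₂ = 8.68 AU

In km: r₁ = 1.92 × 1.496×10^8 = 2.87232×10^8 km.
Transfer time t = 2230 days = 1.92672×10^8 s, and t = π√(a_t³/μ).
So a_t = (μ t²/π²)^(1/3) = (1.327×10^11 × (1.92672×10^8)² / π²)^(1/3) = 7.9324×10^8 km.
Since a_t = (r₁ + r₂)/2, r₂ = 2a_t − r₁ = 2×7.9324×10^8 − 2.87232×10^8 = 1.299248×10^9 km.
In AU: r₂ = 1.299248×10^9 / 1.496×10^8 = 8.68 AU.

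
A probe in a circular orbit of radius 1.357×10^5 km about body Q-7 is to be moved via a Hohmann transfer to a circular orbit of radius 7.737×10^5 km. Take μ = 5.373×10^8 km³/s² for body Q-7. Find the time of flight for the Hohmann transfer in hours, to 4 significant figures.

Semi-major axis of the transfer orbit: a_t = (1.357×10^5 + 7.737×10^5)/2 = 4.547×10^5 km.
Transfer time t = π√(a_t³/μ) = π√((4.547×10^5)³ / 5.373×10^8) = 41560 s.
Converting: 41560 s ÷ 3600 s/hour = 11.54 hours.

t = 11.54 hours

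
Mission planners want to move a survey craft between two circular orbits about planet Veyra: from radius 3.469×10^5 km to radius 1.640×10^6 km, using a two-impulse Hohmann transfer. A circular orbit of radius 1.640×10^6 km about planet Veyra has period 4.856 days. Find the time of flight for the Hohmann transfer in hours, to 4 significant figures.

t = 27.47 hours

From Kepler's third law T² = 4π²r³/μ at r = 1.640×10^6 km, T = 4.856 days = 4.856 × 86400 s = 4.195584×10^5 s: μ = 4π²r³/T² = 9.89251×10^8 km³/s².
Transfer-ellipse semi-major axis a_t = (r₁ + r₂)/2 = (3.469×10^5 + 1.640×10^6)/2 = 9.9345×10^5 km.
Half the transfer-orbit period gives t = π√(a_t³/μ) = 98900 s.
Converting: 98900 s ÷ 3600 s/hour = 27.47 hours.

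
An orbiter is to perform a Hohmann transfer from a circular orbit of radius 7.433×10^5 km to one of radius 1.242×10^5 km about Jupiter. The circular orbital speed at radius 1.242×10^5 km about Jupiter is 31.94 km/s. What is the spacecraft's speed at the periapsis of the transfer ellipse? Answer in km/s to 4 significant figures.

v = 41.81 km/s

From the circular-orbit relation v² = μ/r at r = 1.242×10^5 km: μ = v²r = (31.94)² × 1.242×10^5 = 1.26704×10^8 km³/s².
The Hohmann ellipse has a_t = (r₁ + r₂)/2 = 4.3375×10^5 km.
At periapsis, r = 1.242×10^5 km.
Applying v² = μ(2/r − 1/a_t): v = 41.81 km/s.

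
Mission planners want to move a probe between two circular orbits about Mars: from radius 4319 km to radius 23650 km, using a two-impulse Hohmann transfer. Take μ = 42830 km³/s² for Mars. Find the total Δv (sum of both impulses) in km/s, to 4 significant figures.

Δv = 1.544 km/s

Transfer-ellipse semi-major axis a_t = (r₁ + r₂)/2 = (4319 + 23650)/2 = 13984.5 km.
At r₁ the circular-orbit speed is v₁ = √(μ/r₁) = 3.1491 km/s.
On the transfer ellipse at r₁, vis-viva gives v_p = √[μ(2/r₁ − 1/a_t)] = 4.0952 km/s.
First burn Δv₁ = |v_p − v₁| = 0.9461 km/s.
Circular speed at r₂: v₂ = √(μ/r₂) = 1.34573 km/s.
Transfer-orbit speed at r₂: v_a = √[μ(2/r₂ − 1/a_t)] = 0.747871 km/s.
Second burn Δv₂ = |v₂ − v_a| = 0.5979 km/s.
Total Δv = Δv₁ + Δv₂ = 1.544 km/s.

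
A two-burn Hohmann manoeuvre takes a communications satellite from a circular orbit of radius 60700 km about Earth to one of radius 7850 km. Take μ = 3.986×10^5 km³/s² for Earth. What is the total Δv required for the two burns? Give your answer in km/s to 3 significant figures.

The Hohmann ellipse has a_t = (r₁ + r₂)/2 = 34275 km.
Circular speed at r₁: v₁ = √(μ/r₁) = √(3.986×10^5/60700) = 2.5626 km/s.
Transfer-orbit speed at r₁ (vis-viva equation): v_a = √[μ(2/r₁ − 1/a_t)] = 1.2264 km/s.
First burn Δv₁ = |v_a − v₁| = 1.336 km/s.
Circular speed at r₂: v₂ = √(μ/r₂) = 7.126 km/s.
Transfer-orbit speed at r₂: v_p = √[μ(2/r₂ − 1/a_t)] = 9.483 km/s.
Second burn Δv₂ = |v₂ − v_p| = 2.357 km/s.
Total Δv = Δv₁ + Δv₂ = 3.693 km/s.

Δv = 3.69 km/s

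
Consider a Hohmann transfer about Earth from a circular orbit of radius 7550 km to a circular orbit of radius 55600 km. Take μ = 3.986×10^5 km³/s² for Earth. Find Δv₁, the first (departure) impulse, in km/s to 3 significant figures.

Semi-major axis of the transfer orbit: a_t = (7550 + 55600)/2 = 31575 km.
Circular speed at r = 7550 km: v_c = √(μ/r) = 7.266 km/s.
Transfer-orbit speed at the same r (vis-viva, a = a_t): v_t = √[μ(2/r − 1/a_t)] = 9.642 km/s.
Δv₁ = |v_t − v_c| = |9.642 − 7.266| = 2.376 km/s.

Δv₁ = 2.38 km/s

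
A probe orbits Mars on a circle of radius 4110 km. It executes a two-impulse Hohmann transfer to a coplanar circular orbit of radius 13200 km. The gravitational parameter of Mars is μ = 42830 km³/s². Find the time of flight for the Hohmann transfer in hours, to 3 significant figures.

t = 3.40 hours

Transfer-ellipse semi-major axis a_t = (r₁ + r₂)/2 = (4110 + 13200)/2 = 8655 km.
Half the transfer-orbit period gives t = π√(a_t³/μ) = 12223 s.
Converting: 12223 s ÷ 3600 s/hour = 3.40 hours.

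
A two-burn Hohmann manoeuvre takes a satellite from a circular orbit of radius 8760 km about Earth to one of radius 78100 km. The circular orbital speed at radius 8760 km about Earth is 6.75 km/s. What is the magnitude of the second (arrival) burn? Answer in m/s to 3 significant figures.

From the circular-orbit relation v² = μ/r at r = 8760 km: μ = v²r = (6.75)² × 8760 = 3.99128×10^5 km³/s².
Semi-major axis of the transfer orbit: a_t = (8760 + 78100)/2 = 43430 km.
On the circular orbit at r = 78100 km, v_c = √(μ/r) = 2.2606 km/s.
Vis-viva on the transfer ellipse at r = 78100 km gives v_t = √[μ(2/r − 1/a_t)] = 1.0153 km/s.
Δv₂ = |v_t − v_c| = |1.0153 − 2.2606| = 1.245 km/s.

Δv₂ = 1250 m/s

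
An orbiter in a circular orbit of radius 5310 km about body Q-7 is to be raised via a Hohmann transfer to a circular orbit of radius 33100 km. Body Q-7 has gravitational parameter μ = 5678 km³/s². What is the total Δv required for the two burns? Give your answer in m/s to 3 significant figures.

The Hohmann ellipse has a_t = (r₁ + r₂)/2 = 19205 km.
At r₁ the circular-orbit speed is v₁ = √(μ/r₁) = 1.0341 km/s.
Transfer-orbit speed at r₁ (vis-viva): v_p = √[μ(2/r₁ − 1/a_t)] = 1.3576 km/s.
First burn Δv₁ = |v_p − v₁| = 0.3235 km/s.
At r₂, v₂ = √(μ/r₂) = 0.4142 km/s.
Transfer-orbit speed at r₂: v_a = √[μ(2/r₂ − 1/a_t)] = 0.2178 km/s.
Second burn Δv₂ = |v₂ − v_a| = 0.1964 km/s.
Total Δv = Δv₁ + Δv₂ = 0.5199 km/s.

Δv = 520 m/s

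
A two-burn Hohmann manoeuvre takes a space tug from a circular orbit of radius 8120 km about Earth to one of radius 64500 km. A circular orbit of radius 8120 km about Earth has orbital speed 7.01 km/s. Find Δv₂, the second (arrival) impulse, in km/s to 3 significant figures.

Δv₂ = 1.31 km/s

From the circular-orbit relation v² = μ/r at r = 8120 km: μ = v²r = (7.01)² × 8120 = 3.99018×10^5 km³/s².
Semi-major axis of the transfer orbit: a_t = (8120 + 64500)/2 = 36310 km.
On the circular orbit at r = 64500 km, v_c = √(μ/r) = 2.487 km/s.
Transfer-orbit speed at the same r (vis-viva, a = a_t): v_t = √[μ(2/r − 1/a_t)] = 1.176 km/s.
Δv₂ = |v_t − v_c| = |1.176 − 2.487| = 1.311 km/s.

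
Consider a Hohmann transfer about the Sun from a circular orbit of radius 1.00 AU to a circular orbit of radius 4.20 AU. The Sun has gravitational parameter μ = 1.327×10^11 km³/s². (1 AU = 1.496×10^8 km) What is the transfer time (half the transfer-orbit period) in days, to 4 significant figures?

In km: r₁ = 1.00 × 1.496×10^8 = 1.496×10^8 km; r₂ = 4.20 × 1.496×10^8 = 6.2832×10^8 km.
The Hohmann ellipse has a_t = (r₁ + r₂)/2 = 3.8896×10^8 km.
Half the transfer-orbit period gives t = π√(a_t³/μ) = 6.616×10^7 s.
Converting: 6.616×10^7 s ÷ 86400 s/day = 765.7 days.

t = 765.7 days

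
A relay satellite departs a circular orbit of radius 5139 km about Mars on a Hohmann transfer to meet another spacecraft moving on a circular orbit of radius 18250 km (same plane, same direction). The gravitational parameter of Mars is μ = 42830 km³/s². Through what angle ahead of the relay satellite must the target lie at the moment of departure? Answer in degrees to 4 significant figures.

The Hohmann ellipse has a_t = (r₁ + r₂)/2 = 11694.5 km.
The half-period of the transfer ellipse is t = π√(a_t³/μ) = 19198 s.
Target angular speed ω₂ = √(μ/r₂³) = 8.3942×10^-5 rad/s.
Angle swept by the target during transfer: ω₂·t = 1.6115 rad = 92.33°.
The relay satellite traverses 180° on the transfer ellipse, so the target must lead by 180° − 92.33° = 87.67°.

φ = 87.67°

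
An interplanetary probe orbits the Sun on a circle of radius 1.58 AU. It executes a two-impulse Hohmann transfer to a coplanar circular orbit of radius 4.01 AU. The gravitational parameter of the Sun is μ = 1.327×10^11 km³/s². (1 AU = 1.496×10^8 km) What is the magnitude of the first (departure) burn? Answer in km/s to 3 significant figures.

Δv₁ = 4.69 km/s

In km: r₁ = 1.58 × 1.496×10^8 = 2.36368×10^8 km; r₂ = 4.01 × 1.496×10^8 = 5.99896×10^8 km.
Semi-major axis of the transfer orbit: a_t = (2.36368×10^8 + 5.99896×10^8)/2 = 4.18132×10^8 km.
Circular speed at r = 2.36368×10^8 km: v_c = √(μ/r) = 23.694 km/s.
Vis-viva on the transfer ellipse at r = 2.36368×10^8 km gives v_t = √[μ(2/r − 1/a_t)] = 28.381 km/s.
Δv₁ = |v_t − v_c| = |28.381 − 23.694| = 4.687 km/s.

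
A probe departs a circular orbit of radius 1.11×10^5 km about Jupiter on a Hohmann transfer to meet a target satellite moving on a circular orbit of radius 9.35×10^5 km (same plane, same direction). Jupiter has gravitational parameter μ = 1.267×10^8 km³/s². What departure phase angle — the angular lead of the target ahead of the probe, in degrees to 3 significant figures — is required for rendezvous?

φ = 105°

Transfer-ellipse semi-major axis a_t = (r₁ + r₂)/2 = (1.110×10^5 + 9.350×10^5)/2 = 5.230×10^5 km.
The half-period of the transfer ellipse is t = π√(a_t³/μ) = 1.05564×10^5 s.
The target's mean motion on its circular orbit is ω₂ = √(μ/r₂³) = 1.24500×10^-5 rad/s.
Angle swept by the target during transfer: ω₂·t = 1.3143 rad = 75.30°.
Arrival is 180° from departure on the ellipse, so φ = 180° − 75.30° = 105°.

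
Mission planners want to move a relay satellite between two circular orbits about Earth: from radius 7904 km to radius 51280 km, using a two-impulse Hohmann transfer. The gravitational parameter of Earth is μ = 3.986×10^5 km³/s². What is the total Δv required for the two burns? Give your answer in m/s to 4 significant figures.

Δv = 3594 m/s

The Hohmann ellipse has a_t = (r₁ + r₂)/2 = 29592 km.
Circular speed at r₁: v₁ = √(μ/r₁) = √(3.986×10^5/7904) = 7.101 km/s.
Transfer-orbit speed at r₁ (vis-viva equation): v_p = √[μ(2/r₁ − 1/a_t)] = 9.348 km/s.
First burn Δv₁ = |v_p − v₁| = 2.247 km/s.
At r₂, v₂ = √(μ/r₂) = 2.788 km/s.
Transfer-orbit speed at r₂: v_a = √[μ(2/r₂ − 1/a_t)] = 1.441 km/s.
Second burn Δv₂ = |v₂ − v_a| = 1.347 km/s.
Δv = Δv₁ + Δv₂ = 2.247 + 1.347 = 3.594 km/s.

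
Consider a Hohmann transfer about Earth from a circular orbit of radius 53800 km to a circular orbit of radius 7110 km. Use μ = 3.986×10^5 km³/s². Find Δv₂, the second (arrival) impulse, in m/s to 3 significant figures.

The Hohmann ellipse has a_t = (r₁ + r₂)/2 = 30455 km.
Circular speed at r = 7110 km: v_c = √(μ/r) = 7.4874 km/s.
Transfer-orbit speed at the same r (vis-viva, a = a_t): v_t = √[μ(2/r − 1/a_t)] = 9.9517 km/s.
Δv₂ = |v_t − v_c| = |9.9517 − 7.4874| = 2.464 km/s.

Δv₂ = 2460 m/s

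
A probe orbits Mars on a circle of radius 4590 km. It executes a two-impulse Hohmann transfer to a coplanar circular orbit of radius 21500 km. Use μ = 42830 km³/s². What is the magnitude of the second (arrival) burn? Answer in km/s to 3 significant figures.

Δv₂ = 0.574 km/s

Semi-major axis of the transfer orbit: a_t = (4590 + 21500)/2 = 13045 km.
On the circular orbit at r = 21500 km, v_c = √(μ/r) = 1.4114 km/s.
Transfer-orbit speed at the same r (vis-viva, a = a_t): v_t = √[μ(2/r − 1/a_t)] = 0.83722 km/s.
Δv₂ = |v_t − v_c| = |0.83722 − 1.4114| = 0.5742 km/s.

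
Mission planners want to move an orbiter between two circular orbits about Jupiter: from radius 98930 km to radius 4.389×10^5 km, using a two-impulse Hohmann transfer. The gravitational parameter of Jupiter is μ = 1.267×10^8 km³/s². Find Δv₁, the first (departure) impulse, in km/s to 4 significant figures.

Δv₁ = 9.932 km/s

Semi-major axis of the transfer orbit: a_t = (98930 + 4.389×10^5)/2 = 2.68915×10^5 km.
On the circular orbit at r = 98930 km, v_c = √(μ/r) = 35.787 km/s.
Vis-viva on the transfer ellipse at r = 98930 km gives v_t = √[μ(2/r − 1/a_t)] = 45.719 km/s.
Δv₁ = |v_t − v_c| = |45.719 − 35.787| = 9.932 km/s.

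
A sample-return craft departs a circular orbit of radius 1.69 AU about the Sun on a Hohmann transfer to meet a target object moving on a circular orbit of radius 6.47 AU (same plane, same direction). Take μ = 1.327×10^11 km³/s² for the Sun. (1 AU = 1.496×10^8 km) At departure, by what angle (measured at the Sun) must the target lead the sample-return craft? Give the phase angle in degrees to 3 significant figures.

φ = 89.9°

In km: r₁ = 1.69 × 1.496×10^8 = 2.52824×10^8 km; r₂ = 6.47 × 1.496×10^8 = 9.67912×10^8 km.
Transfer-ellipse semi-major axis a_t = (r₁ + r₂)/2 = (2.52824×10^8 + 9.67912×10^8)/2 = 6.10368×10^8 km.
Transfer time t = π√(a_t³/μ) = 1.3005×10^8 s.
The target's mean motion on its circular orbit is ω₂ = √(μ/r₂³) = 1.2097×10^-8 rad/s.
Angle swept by the target during transfer: ω₂·t = 1.5732 rad = 90.14°.
The sample-return craft traverses 180° on the transfer ellipse, so the target must lead by 180° − 90.14° = 89.9°.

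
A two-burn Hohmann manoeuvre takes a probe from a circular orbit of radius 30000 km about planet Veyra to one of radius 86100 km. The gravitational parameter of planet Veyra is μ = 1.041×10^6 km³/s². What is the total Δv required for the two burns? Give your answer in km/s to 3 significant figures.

The Hohmann ellipse has a_t = (r₁ + r₂)/2 = 58050 km.
At r₁ the circular-orbit speed is v₁ = √(μ/r₁) = 5.8907 km/s.
On the transfer ellipse at r₁, v² = μ(2/r − 1/a) gives v_p = √[μ(2/r₁ − 1/a_t)] = 7.1741 km/s.
First burn Δv₁ = |v_p − v₁| = 1.2834 km/s.
Circular speed at r₂: v₂ = √(μ/r₂) = 3.47715 km/s.
Transfer-orbit speed at r₂: v_a = √[μ(2/r₂ − 1/a_t)] = 2.49967 km/s.
Second burn Δv₂ = |v₂ − v_a| = 0.97748 km/s.
Total Δv = Δv₁ + Δv₂ = 2.261 km/s.

Δv = 2.26 km/s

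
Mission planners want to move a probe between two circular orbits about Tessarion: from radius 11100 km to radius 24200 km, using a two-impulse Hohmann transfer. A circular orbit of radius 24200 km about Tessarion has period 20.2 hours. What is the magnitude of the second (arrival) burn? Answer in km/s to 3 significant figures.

Δv₂ = 0.433 km/s

From Kepler's third law T² = 4π²r³/μ at r = 24200 km, T = 20.2 hours = 20.2 × 3600 s = 72720 s: μ = 4π²r³/T² = 1.05803×10^5 km³/s².
Transfer-ellipse semi-major axis a_t = (r₁ + r₂)/2 = (11100 + 24200)/2 = 17650 km.
On the circular orbit at r = 24200 km, v_c = √(μ/r) = 2.09094 km/s.
Vis-viva on the transfer ellipse at r = 24200 km gives v_t = √[μ(2/r − 1/a_t)] = 1.65818 km/s.
Δv₂ = |v_t − v_c| = |1.65818 − 2.09094| = 0.4328 km/s.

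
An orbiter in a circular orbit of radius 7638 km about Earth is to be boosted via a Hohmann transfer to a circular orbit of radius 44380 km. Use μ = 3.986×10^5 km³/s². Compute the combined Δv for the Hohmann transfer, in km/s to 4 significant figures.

Semi-major axis of the transfer orbit: a_t = (7638 + 44380)/2 = 26009 km.
Circular speed at r₁: v₁ = √(μ/r₁) = √(3.986×10^5/7638) = 7.224 km/s.
On the transfer ellipse at r₁, v² = μ(2/r − 1/a) gives v_p = √[μ(2/r₁ − 1/a_t)] = 9.436 km/s.
First burn Δv₁ = |v_p − v₁| = 2.212 km/s.
Circular speed at r₂: v₂ = √(μ/r₂) = 2.997 km/s.
Transfer-orbit speed at r₂: v_a = √[μ(2/r₂ − 1/a_t)] = 1.624 km/s.
Second burn Δv₂ = |v₂ − v_a| = 1.373 km/s.
Total Δv = Δv₁ + Δv₂ = 3.585 km/s.

Δv = 3.585 km/s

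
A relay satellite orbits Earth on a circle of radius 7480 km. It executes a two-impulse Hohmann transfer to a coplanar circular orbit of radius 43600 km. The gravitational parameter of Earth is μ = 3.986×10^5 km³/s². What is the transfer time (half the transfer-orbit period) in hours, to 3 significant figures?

t = 5.64 hours

Semi-major axis of the transfer orbit: a_t = (7480 + 43600)/2 = 25540 km.
Transfer time t = π√(a_t³/μ) = π√((25540)³ / 3.986×10^5) = 20310 s.
Converting: 20310 s ÷ 3600 s/hour = 5.64 hours.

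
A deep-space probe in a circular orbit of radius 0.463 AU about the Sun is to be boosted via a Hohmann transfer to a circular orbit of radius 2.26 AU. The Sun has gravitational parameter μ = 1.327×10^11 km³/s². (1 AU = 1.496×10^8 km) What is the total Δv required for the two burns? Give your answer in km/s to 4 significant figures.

Δv = 20.88 km/s

In km: r₁ = 0.463 × 1.496×10^8 = 6.92648×10^7 km; r₂ = 2.26 × 1.496×10^8 = 3.38096×10^8 km.
Semi-major axis of the transfer orbit: a_t = (6.92648×10^7 + 3.38096×10^8)/2 = 2.036804×10^8 km.
At r₁ the circular-orbit speed is v₁ = √(μ/r₁) = 43.77 km/s.
Transfer-orbit speed at r₁ (v² = μ(2/r − 1/a)): v_p = √[μ(2/r₁ − 1/a_t)] = 56.39 km/s.
First burn Δv₁ = |v_p − v₁| = 12.62 km/s.
Circular speed at r₂: v₂ = √(μ/r₂) = 19.811 km/s.
Transfer-orbit speed at r₂: v_a = √[μ(2/r₂ − 1/a_t)] = 11.553 km/s.
Second burn Δv₂ = |v₂ − v_a| = 8.258 km/s.
Total Δv = Δv₁ + Δv₂ = 20.88 km/s.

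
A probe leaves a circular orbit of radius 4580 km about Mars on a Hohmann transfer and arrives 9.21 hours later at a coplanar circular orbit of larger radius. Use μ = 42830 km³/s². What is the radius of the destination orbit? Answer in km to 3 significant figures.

Transfer time t = 9.21 hours = 33156 s, and t = π√(a_t³/μ).
So a_t = (μ t²/π²)^(1/3) = (42830 × (33156)² / π²)^(1/3) = 16834 km.
Since a_t = (r₁ + r₂)/2, r₂ = 2a_t − r₁ = 2×16834 − 4580 = 29088 km.

r₂ = 29100 km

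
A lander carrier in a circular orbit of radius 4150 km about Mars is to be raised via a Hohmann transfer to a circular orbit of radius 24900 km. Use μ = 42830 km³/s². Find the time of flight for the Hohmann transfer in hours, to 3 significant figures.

t = 7.38 hours

The Hohmann ellipse has a_t = (r₁ + r₂)/2 = 14525 km.
Transfer time t = π√(a_t³/μ) = π√((14525)³ / 42830) = 26570 s.
Converting: 26570 s ÷ 3600 s/hour = 7.38 hours.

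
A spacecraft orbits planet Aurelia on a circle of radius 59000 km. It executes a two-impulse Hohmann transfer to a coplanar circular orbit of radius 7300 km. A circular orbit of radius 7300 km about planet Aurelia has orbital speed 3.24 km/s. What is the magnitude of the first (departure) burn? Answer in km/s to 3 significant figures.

From the circular-orbit relation v² = μ/r at r = 7300 km: μ = v²r = (3.24)² × 7300 = 76632.5 km³/s².
Semi-major axis of the transfer orbit: a_t = (59000 + 7300)/2 = 33150 km.
On the circular orbit at r = 59000 km, v_c = √(μ/r) = 1.1397 km/s.
Vis-viva on the transfer ellipse at r = 59000 km gives v_t = √[μ(2/r − 1/a_t)] = 0.53481 km/s.
Δv₁ = |v_t − v_c| = |0.53481 − 1.1397| = 0.6049 km/s.

Δv₁ = 0.605 km/s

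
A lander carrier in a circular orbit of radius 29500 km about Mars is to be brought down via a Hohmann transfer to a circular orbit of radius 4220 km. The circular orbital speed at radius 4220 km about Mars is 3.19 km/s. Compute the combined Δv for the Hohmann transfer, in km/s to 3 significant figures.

Δv = 1.63 km/s

From the circular-orbit relation v² = μ/r at r = 4220 km: μ = v²r = (3.19)² × 4220 = 42943.1 km³/s².
Transfer-ellipse semi-major axis a_t = (r₁ + r₂)/2 = (29500 + 4220)/2 = 16860 km.
Circular speed at r₁: v₁ = √(μ/r₁) = √(42943.1/29500) = 1.2065 km/s.
Transfer-orbit speed at r₁ (v² = μ(2/r − 1/a)): v_a = √[μ(2/r₁ − 1/a_t)] = 0.60362 km/s.
First burn Δv₁ = |v_a − v₁| = 0.6029 km/s.
Circular speed at r₂: v₂ = √(μ/r₂) = 3.190 km/s.
Transfer-orbit speed at r₂: v_p = √[μ(2/r₂ − 1/a_t)] = 4.220 km/s.
Second burn Δv₂ = |v₂ − v_p| = 1.030 km/s.
Δv = Δv₁ + Δv₂ = 0.6029 + 1.030 = 1.633 km/s.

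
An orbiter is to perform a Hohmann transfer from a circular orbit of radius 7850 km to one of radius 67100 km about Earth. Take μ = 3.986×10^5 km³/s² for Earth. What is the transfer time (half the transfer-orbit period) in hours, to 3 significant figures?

Transfer-ellipse semi-major axis a_t = (r₁ + r₂)/2 = (7850 + 67100)/2 = 37475 km.
By Kepler's third law the transfer-orbit period is T = 2π√(a_t³/μ), so t = T/2 = 36100 s.
Converting: 36100 s ÷ 3600 s/hour = 10.0 hours.

t = 10.0 hours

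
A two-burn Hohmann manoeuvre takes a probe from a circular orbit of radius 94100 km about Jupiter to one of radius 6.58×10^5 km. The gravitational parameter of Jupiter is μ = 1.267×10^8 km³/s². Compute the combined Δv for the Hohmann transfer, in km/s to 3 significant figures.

Δv = 18.8 km/s

Transfer-ellipse semi-major axis a_t = (r₁ + r₂)/2 = (94100 + 6.580×10^5)/2 = 3.7605×10^5 km.
At r₁ the circular-orbit speed is v₁ = √(μ/r₁) = 36.694 km/s.
Transfer-orbit speed at r₁ (vis-viva): v_p = √[μ(2/r₁ − 1/a_t)] = 48.538 km/s.
First burn Δv₁ = |v_p − v₁| = 11.844 km/s.
At r₂, v₂ = √(μ/r₂) = 13.87635 km/s.
Transfer-orbit speed at r₂: v_a = √[μ(2/r₂ − 1/a_t)] = 6.941405 km/s.
Second burn Δv₂ = |v₂ − v_a| = 6.9349 km/s.
Δv = Δv₁ + Δv₂ = 11.844 + 6.9349 = 18.78 km/s.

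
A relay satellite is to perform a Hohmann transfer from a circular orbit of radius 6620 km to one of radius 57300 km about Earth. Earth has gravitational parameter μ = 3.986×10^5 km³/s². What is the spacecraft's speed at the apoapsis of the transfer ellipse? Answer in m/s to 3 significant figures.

v = 1200 m/s

The Hohmann ellipse has a_t = (r₁ + r₂)/2 = 31960 km.
At apoapsis, r = 57300 km.
Vis-viva: v = √[μ(2/r − 1/a_t)] = √[3.986×10^5 × (2/57300 − 1/31960)] = 1.200 km/s.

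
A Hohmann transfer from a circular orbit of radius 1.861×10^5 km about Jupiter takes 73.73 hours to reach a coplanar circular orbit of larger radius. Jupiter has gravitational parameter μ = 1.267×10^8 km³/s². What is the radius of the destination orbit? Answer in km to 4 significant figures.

Transfer time t = 73.73 hours = 2.65428×10^5 s, and t = π√(a_t³/μ).
So a_t = (μ t²/π²)^(1/3) = (1.267×10^8 × (2.65428×10^5)² / π²)^(1/3) = 9.6707×10^5 km.
Since a_t = (r₁ + r₂)/2, r₂ = 2a_t − r₁ = 2×9.6707×10^5 − 1.861×10^5 = 1.74804×10^6 km.

r₂ = 1.748×10^6 km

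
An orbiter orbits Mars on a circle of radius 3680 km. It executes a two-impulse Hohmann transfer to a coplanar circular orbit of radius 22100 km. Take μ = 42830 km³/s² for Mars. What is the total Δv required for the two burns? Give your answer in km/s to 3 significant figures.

The Hohmann ellipse has a_t = (r₁ + r₂)/2 = 12890 km.
Circular speed at r₁: v₁ = √(μ/r₁) = √(42830/3680) = 3.411537 km/s.
On the transfer ellipse at r₁, v² = μ(2/r − 1/a) gives v_p = √[μ(2/r₁ − 1/a_t)] = 4.467040 km/s.
First burn Δv₁ = |v_p − v₁| = 1.056 km/s.
At r₂, v₂ = √(μ/r₂) = 1.3921 km/s.
Transfer-orbit speed at r₂: v_a = √[μ(2/r₂ − 1/a_t)] = 0.74383 km/s.
Second burn Δv₂ = |v₂ − v_a| = 0.6483 km/s.
Total Δv = Δv₁ + Δv₂ = 1.704 km/s.

Δv = 1.70 km/s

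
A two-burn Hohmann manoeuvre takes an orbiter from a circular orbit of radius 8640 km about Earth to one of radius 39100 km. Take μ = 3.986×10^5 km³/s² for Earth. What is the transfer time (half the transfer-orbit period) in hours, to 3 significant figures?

t = 5.10 hours

The Hohmann ellipse has a_t = (r₁ + r₂)/2 = 23870 km.
Transfer time t = π√(a_t³/μ) = π√((23870)³ / 3.986×10^5) = 18350 s.
Converting: 18350 s ÷ 3600 s/hour = 5.10 hours.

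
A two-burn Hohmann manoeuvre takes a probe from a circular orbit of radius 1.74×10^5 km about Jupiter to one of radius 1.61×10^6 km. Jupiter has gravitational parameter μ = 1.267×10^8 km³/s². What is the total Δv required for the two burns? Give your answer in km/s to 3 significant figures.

Δv = 14.2 km/s

The Hohmann ellipse has a_t = (r₁ + r₂)/2 = 8.920×10^5 km.
Circular speed at r₁: v₁ = √(μ/r₁) = √(1.267×10^8/1.740×10^5) = 26.984 km/s.
On the transfer ellipse at r₁, vis-viva equation gives v_p = √[μ(2/r₁ − 1/a_t)] = 36.253 km/s.
First burn Δv₁ = |v_p − v₁| = 9.269 km/s.
At r₂, v₂ = √(μ/r₂) = 8.871 km/s.
Transfer-orbit speed at r₂: v_a = √[μ(2/r₂ − 1/a_t)] = 3.918 km/s.
Second burn Δv₂ = |v₂ − v_a| = 4.953 km/s.
Δv = Δv₁ + Δv₂ = 9.269 + 4.953 = 14.22 km/s.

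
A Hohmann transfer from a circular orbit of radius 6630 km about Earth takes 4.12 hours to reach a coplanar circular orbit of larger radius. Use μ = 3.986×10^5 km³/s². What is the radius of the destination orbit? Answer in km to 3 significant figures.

Transfer time t = 4.12 hours = 14832 s, and t = π√(a_t³/μ).
So a_t = (μ t²/π²)^(1/3) = (3.986×10^5 × (14832)² / π²)^(1/3) = 20712 km.
Since a_t = (r₁ + r₂)/2, r₂ = 2a_t − r₁ = 2×20712 − 6630 = 34794 km.

r₂ = 34800 km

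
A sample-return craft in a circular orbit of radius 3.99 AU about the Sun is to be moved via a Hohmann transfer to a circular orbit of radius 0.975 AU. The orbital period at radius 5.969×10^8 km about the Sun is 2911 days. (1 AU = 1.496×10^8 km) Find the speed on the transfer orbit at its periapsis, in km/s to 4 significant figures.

v = 38.24 km/s

From Kepler's third law T² = 4π²r³/μ at r = 5.969×10^8 km, T = 2911 days = 2911 × 86400 s = 2.515104×10^8 s: μ = 4π²r³/T² = 1.32725×10^11 km³/s².
In km: r₁ = 3.99 × 1.496×10^8 = 5.96904×10^8 km; r₂ = 0.975 × 1.496×10^8 = 1.4586×10^8 km.
Transfer-ellipse semi-major axis a_t = (r₁ + r₂)/2 = (5.96904×10^8 + 1.4586×10^8)/2 = 3.71382×10^8 km.
At periapsis, r = 1.4586×10^8 km.
Vis-viva: v = √[μ(2/r − 1/a_t)] = √[1.32725×10^11 × (2/1.4586×10^8 − 1/3.71382×10^8)] = 38.24 km/s.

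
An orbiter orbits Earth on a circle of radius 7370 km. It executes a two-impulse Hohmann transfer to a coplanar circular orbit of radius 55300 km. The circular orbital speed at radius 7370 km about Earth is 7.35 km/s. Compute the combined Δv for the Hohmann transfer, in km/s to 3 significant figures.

From the circular-orbit relation v² = μ/r at r = 7370 km: μ = v²r = (7.35)² × 7370 = 3.98146×10^5 km³/s².
Semi-major axis of the transfer orbit: a_t = (7370 + 55300)/2 = 31335 km.
Circular speed at r₁: v₁ = √(μ/r₁) = √(3.98146×10^5/7370) = 7.350 km/s.
Transfer-orbit speed at r₁ (vis-viva equation): v_p = √[μ(2/r₁ − 1/a_t)] = 9.764 km/s.
First burn Δv₁ = |v_p − v₁| = 2.414 km/s.
At r₂, v₂ = √(μ/r₂) = 2.683 km/s.
Transfer-orbit speed at r₂: v_a = √[μ(2/r₂ − 1/a_t)] = 1.301 km/s.
Second burn Δv₂ = |v₂ − v_a| = 1.382 km/s.
Δv = Δv₁ + Δv₂ = 2.414 + 1.382 = 3.796 km/s.

Δv = 3.80 km/s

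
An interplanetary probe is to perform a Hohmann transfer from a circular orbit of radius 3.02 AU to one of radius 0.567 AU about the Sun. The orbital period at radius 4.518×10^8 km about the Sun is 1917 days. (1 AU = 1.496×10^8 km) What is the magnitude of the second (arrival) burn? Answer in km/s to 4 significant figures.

From Kepler's third law T² = 4π²r³/μ at r = 4.518×10^8 km, T = 1917 days = 1917 × 86400 s = 1.656288×10^8 s: μ = 4π²r³/T² = 1.32717×10^11 km³/s².
In km: r₁ = 3.02 × 1.496×10^8 = 4.51792×10^8 km; r₂ = 0.567 × 1.496×10^8 = 8.48232×10^7 km.
The Hohmann ellipse has a_t = (r₁ + r₂)/2 = 2.683076×10^8 km.
On the circular orbit at r = 8.48232×10^7 km, v_c = √(μ/r) = 39.56 km/s.
Vis-viva on the transfer ellipse at r = 8.48232×10^7 km gives v_t = √[μ(2/r − 1/a_t)] = 51.33 km/s.
Δv₂ = |v_t − v_c| = |51.33 − 39.56| = 11.77 km/s.

Δv₂ = 11.77 km/s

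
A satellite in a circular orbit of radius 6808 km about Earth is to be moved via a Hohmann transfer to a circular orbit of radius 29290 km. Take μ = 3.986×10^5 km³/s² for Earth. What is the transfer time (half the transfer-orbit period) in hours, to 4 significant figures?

The Hohmann ellipse has a_t = (r₁ + r₂)/2 = 18049 km.
Half the transfer-orbit period gives t = π√(a_t³/μ) = 12066 s.
Converting: 12066 s ÷ 3600 s/hour = 3.352 hours.

t = 3.352 hours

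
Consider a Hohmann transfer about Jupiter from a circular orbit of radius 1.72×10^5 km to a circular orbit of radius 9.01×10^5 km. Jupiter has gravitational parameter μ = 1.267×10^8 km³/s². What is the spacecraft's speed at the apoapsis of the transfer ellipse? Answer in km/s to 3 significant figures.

Transfer-ellipse semi-major axis a_t = (r₁ + r₂)/2 = (1.720×10^5 + 9.010×10^5)/2 = 5.365×10^5 km.
The apoapsis of the transfer ellipse is at r = 9.010×10^5 km.
Applying v² = μ(2/r − 1/a_t): v = 6.714 km/s.

v = 6.71 km/s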